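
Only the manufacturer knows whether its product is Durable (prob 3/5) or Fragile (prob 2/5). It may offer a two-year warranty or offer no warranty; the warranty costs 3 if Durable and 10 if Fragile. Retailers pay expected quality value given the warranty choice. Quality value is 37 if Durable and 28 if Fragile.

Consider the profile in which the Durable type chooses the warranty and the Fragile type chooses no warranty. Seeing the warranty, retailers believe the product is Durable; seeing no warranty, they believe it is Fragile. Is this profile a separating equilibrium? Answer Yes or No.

Under these beliefs, the warranty earns price 37 and no warranty earns price 28.
Durable: the warranty nets 37 − 3 = 34; no warranty nets 28. Durable prefers the warranty.
Fragile: the warranty nets 37 − 10 = 27; no warranty nets 28. Fragile prefers no warranty.
Neither type deviates, so the separating profile is an equilibrium.

Yes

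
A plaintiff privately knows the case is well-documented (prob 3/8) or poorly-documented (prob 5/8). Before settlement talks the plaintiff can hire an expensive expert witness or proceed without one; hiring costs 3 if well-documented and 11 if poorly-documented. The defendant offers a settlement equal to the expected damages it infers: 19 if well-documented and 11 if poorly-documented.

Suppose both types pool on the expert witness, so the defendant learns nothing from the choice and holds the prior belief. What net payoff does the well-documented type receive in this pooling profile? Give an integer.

Pooled settlement = 3/8·19 + 5/8·11 = 14.
well-documented pays cost 3 for the expert witness, so net payoff = 14 − 3 = 11.

11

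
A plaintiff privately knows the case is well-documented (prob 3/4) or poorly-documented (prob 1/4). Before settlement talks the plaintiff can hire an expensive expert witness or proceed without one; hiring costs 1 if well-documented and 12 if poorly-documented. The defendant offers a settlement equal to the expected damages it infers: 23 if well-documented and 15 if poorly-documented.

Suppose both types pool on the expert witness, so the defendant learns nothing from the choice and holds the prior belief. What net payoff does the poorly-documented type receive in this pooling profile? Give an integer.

Pooled settlement = 3/4·23 + 1/4·15 = 21.
poorly-documented pays cost 12 for the expert witness, so net payoff = 21 − 12 = 9.

9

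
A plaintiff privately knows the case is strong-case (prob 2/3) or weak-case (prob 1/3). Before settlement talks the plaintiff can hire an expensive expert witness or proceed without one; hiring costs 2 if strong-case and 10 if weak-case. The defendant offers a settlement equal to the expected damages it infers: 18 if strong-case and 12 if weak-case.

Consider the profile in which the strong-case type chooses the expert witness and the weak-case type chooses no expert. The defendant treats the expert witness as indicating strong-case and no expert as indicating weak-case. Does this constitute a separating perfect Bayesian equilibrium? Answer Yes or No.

Yes

Under these beliefs, the expert witness earns settlement 18 and no expert earns settlement 12.
strong-case: the expert witness nets 18 − 2 = 16; no expert nets 12. strong-case prefers the expert witness.
weak-case: the expert witness nets 18 − 10 = 8; no expert nets 12. weak-case prefers no expert.
Neither type deviates, so the separating profile is an equilibrium.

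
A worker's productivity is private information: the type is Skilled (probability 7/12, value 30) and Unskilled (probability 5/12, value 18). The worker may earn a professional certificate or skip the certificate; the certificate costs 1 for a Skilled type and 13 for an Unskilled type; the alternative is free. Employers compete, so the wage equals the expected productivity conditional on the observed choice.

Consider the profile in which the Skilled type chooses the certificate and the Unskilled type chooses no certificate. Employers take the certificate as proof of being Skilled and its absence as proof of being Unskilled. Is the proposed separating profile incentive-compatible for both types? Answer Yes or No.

Under these beliefs, the certificate earns wage 30 and no certificate earns wage 18.
Skilled: the certificate nets 30 − 1 = 29; no certificate nets 18. Skilled prefers the certificate.
Unskilled: the certificate nets 30 − 13 = 17; no certificate nets 18. Unskilled prefers no certificate.
Neither type deviates, so the separating profile is an equilibrium.

Yes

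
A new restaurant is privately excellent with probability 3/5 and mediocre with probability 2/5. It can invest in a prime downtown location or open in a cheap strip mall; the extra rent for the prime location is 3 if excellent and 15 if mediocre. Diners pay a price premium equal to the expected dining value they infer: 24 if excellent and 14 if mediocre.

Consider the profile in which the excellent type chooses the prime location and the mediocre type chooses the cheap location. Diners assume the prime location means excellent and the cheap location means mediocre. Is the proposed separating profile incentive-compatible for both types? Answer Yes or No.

Under these beliefs, the prime location earns price premium 24 and the cheap location earns price premium 14.
excellent: the prime location nets 24 − 3 = 21; the cheap location nets 14. excellent prefers the prime location.
mediocre: the prime location nets 24 − 15 = 9; the cheap location nets 14. mediocre prefers the cheap location.
Neither type deviates, so the separating profile is an equilibrium.

Yes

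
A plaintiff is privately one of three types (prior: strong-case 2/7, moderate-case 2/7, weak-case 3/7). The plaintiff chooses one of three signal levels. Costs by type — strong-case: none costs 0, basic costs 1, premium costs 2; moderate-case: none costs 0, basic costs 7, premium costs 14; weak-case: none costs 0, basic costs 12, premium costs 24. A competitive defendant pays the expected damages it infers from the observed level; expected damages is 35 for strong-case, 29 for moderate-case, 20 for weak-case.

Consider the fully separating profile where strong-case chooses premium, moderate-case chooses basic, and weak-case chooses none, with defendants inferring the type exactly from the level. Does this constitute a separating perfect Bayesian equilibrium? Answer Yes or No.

Separating settlements: premium → 35, basic → 29, none → 20.
strong-case (assigned premium): none: 20 − 0 = 20; basic: 29 − 1 = 28; premium: 35 − 2 = 33. strong-case stays.
moderate-case (assigned basic): none: 20 − 0 = 20; basic: 29 − 7 = 22; premium: 35 − 14 = 21. moderate-case stays.
weak-case (assigned none): none: 20 − 0 = 20; basic: 29 − 12 = 17; premium: 35 − 24 = 11. weak-case stays.
Every type prefers its assigned level; separation holds.

Yes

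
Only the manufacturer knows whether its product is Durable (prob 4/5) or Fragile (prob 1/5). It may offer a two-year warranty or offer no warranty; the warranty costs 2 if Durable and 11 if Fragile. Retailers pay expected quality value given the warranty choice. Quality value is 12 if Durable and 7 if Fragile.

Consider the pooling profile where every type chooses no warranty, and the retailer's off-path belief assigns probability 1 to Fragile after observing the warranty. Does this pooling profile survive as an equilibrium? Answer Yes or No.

Yes

On path, the retailer holds the prior and pays 4/5·12 + 1/5·7 = 11. Off path (the warranty), believing Fragile, it pays 7.
Durable: no warranty nets 11; the warranty nets 7 − 2 = 5. Durable stays.
Fragile: no warranty nets 11; the warranty nets 7 − 11 = -4. Fragile stays.
No type deviates, so pooling is sustained.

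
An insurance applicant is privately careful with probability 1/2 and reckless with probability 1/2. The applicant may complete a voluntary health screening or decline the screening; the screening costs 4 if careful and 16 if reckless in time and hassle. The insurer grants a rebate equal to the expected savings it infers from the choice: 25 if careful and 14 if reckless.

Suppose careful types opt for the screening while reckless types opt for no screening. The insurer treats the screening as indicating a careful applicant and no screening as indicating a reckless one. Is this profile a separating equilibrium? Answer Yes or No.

Yes

Under these beliefs, the screening earns rebate 25 and no screening earns rebate 14.
careful: the screening nets 25 − 4 = 21; no screening nets 14. careful prefers the screening.
reckless: the screening nets 25 − 16 = 9; no screening nets 14. reckless prefers no screening.
Neither type deviates, so the separating profile is an equilibrium.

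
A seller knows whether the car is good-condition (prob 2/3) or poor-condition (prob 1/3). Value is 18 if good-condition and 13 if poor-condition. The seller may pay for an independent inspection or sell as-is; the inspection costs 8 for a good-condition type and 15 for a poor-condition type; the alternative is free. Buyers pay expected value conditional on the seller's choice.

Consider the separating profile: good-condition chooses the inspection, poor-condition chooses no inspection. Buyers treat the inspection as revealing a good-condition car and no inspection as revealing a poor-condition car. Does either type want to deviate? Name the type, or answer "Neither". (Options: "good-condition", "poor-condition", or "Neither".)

good-condition

The inspection pays 18; no inspection pays 13.
good-condition: assigned the inspection, nets 18 − 8 = 10; deviating to no inspection nets 13.
poor-condition: assigned no inspection, nets 13; deviating to the inspection nets 18 − 15 = 3.
The good-condition type gains 3 by deviating.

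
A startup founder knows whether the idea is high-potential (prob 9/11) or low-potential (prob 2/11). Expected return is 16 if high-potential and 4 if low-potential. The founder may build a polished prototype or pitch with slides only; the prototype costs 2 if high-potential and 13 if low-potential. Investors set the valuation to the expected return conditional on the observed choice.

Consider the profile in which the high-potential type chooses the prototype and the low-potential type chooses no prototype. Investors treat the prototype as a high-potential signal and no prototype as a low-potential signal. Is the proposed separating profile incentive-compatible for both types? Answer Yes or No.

Under these beliefs, the prototype earns valuation 16 and no prototype earns valuation 4.
high-potential: the prototype nets 16 − 2 = 14; no prototype nets 4. high-potential prefers the prototype.
low-potential: the prototype nets 16 − 13 = 3; no prototype nets 4. low-potential prefers no prototype.
Neither type deviates, so the separating profile is an equilibrium.

Yes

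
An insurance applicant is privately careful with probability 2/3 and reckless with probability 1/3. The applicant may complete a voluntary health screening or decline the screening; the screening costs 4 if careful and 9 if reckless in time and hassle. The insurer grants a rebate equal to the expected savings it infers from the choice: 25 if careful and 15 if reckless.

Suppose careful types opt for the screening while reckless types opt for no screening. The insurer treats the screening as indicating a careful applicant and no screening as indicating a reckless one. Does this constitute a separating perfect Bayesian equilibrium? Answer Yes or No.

Under these beliefs, the screening earns rebate 25 and no screening earns rebate 15.
careful: the screening nets 25 − 4 = 21; no screening nets 15. careful prefers the screening.
reckless: the screening nets 25 − 9 = 16; no screening nets 15. reckless would deviate to the screening.
reckless has a profitable deviation, so the profile is not an equilibrium.

No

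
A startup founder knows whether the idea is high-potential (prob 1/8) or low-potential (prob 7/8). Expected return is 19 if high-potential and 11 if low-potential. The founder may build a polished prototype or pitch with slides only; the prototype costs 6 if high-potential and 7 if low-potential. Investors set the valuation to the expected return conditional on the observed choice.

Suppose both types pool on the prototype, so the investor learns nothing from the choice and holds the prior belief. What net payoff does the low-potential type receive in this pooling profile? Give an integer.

Pooled valuation = 1/8·19 + 7/8·11 = 12.
low-potential pays cost 7 for the prototype, so net payoff = 12 − 7 = 5.

5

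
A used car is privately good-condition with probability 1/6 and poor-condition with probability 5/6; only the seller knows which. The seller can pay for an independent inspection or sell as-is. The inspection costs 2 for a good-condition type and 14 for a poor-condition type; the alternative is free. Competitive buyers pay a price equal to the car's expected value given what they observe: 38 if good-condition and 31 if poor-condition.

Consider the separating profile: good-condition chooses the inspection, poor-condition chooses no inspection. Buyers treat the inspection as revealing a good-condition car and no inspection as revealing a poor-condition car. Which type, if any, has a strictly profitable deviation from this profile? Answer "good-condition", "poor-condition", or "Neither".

Neither

The inspection pays 38; no inspection pays 31.
good-condition: assigned the inspection, nets 38 − 2 = 36; deviating to no inspection nets 31.
poor-condition: assigned no inspection, nets 31; deviating to the inspection nets 38 − 14 = 24.
Both types strictly prefer their assigned action; no profitable deviation.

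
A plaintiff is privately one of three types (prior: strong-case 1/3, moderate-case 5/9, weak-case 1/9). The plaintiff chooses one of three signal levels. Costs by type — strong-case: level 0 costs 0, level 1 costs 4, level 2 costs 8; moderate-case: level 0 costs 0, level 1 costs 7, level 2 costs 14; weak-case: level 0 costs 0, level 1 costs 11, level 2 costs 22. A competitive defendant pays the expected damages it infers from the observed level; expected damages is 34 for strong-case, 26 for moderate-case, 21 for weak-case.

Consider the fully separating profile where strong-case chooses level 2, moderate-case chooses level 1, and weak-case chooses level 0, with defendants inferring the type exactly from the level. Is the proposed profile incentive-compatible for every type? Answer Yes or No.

Separating settlements: level 2 → 34, level 1 → 26, level 0 → 21.
strong-case (assigned level 2): level 0: 21 − 0 = 21; level 1: 26 − 4 = 22; level 2: 34 − 8 = 26. strong-case stays.
moderate-case (assigned level 1): level 0: 21 − 0 = 21; level 1: 26 − 7 = 19; level 2: 34 − 14 = 20. moderate-case prefers level 0.
weak-case (assigned level 0): level 0: 21 − 0 = 21; level 1: 26 − 11 = 15; level 2: 34 − 22 = 12. weak-case stays.
At least one type deviates; the separating profile fails.

No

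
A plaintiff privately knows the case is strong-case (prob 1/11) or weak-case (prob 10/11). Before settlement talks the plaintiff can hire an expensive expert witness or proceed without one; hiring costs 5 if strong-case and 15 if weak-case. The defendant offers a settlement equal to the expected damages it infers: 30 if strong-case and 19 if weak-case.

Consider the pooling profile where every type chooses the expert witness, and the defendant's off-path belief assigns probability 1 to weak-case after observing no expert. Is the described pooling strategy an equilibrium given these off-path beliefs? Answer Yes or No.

On path, the defendant holds the prior and pays 1/11·30 + 10/11·19 = 20. Off path (no expert), believing weak-case, it pays 19.
strong-case: the expert witness nets 20 − 5 = 15; no expert nets 19. strong-case would deviate.
weak-case: the expert witness nets 20 − 15 = 5; no expert nets 19. weak-case would deviate.
A type deviates, so pooling fails.

No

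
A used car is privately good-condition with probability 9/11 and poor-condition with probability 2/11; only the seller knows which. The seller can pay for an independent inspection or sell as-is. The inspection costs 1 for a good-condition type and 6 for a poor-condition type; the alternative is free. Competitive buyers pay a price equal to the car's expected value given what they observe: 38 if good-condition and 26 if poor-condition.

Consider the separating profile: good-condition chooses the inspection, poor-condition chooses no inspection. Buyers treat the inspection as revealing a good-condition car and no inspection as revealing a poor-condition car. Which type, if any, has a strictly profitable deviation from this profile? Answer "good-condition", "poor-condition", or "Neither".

The inspection pays 38; no inspection pays 26.
good-condition: assigned the inspection, nets 38 − 1 = 37; deviating to no inspection nets 26.
poor-condition: assigned no inspection, nets 26; deviating to the inspection nets 38 − 6 = 32.
The poor-condition type gains 6 by deviating.

poor-condition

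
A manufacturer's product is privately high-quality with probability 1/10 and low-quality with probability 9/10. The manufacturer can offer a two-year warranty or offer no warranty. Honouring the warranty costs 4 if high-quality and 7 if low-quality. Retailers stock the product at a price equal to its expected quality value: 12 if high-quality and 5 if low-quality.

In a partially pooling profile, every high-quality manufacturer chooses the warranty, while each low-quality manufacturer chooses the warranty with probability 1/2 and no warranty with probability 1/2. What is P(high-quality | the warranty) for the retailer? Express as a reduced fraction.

2/11

P(the warranty) = (1/10)·1 + (9/10)·(1/2) = 11/20.
By Bayes' rule, P(high-quality | the warranty) = (1/10) / (11/20) = 2/11.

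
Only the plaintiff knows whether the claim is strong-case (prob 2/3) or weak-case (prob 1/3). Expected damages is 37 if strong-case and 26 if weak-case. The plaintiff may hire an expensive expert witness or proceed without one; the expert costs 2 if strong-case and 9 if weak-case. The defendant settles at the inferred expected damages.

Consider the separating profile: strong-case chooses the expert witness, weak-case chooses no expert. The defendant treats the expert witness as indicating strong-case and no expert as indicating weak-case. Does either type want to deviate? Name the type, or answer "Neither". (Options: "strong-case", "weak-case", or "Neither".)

The expert witness pays 37; no expert pays 26.
strong-case: assigned the expert witness, nets 37 − 2 = 35; deviating to no expert nets 26.
weak-case: assigned no expert, nets 26; deviating to the expert witness nets 37 − 9 = 28.
The weak-case type gains 2 by deviating.

weak-case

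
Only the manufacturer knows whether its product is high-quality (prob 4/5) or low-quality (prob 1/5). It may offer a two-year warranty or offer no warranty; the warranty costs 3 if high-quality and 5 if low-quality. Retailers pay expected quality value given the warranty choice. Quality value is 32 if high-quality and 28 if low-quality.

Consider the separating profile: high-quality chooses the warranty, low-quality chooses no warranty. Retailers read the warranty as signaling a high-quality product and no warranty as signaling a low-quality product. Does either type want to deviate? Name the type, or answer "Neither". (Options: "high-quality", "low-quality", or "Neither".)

The warranty pays 32; no warranty pays 28.
high-quality: assigned the warranty, nets 32 − 3 = 29; deviating to no warranty nets 28.
low-quality: assigned no warranty, nets 28; deviating to the warranty nets 32 − 5 = 27.
Both types strictly prefer their assigned action; no profitable deviation.

Neither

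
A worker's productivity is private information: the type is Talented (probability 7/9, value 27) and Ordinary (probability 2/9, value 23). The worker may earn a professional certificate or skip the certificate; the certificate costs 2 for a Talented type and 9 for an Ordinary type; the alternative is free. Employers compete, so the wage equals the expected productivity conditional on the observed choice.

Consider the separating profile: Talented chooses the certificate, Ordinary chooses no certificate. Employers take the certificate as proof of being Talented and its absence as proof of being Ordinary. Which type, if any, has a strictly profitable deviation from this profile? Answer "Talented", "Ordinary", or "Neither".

Neither

The certificate pays 27; no certificate pays 23.
Talented: assigned the certificate, nets 27 − 2 = 25; deviating to no certificate nets 23.
Ordinary: assigned no certificate, nets 23; deviating to the certificate nets 27 − 9 = 18.
Both types strictly prefer their assigned action; no profitable deviation.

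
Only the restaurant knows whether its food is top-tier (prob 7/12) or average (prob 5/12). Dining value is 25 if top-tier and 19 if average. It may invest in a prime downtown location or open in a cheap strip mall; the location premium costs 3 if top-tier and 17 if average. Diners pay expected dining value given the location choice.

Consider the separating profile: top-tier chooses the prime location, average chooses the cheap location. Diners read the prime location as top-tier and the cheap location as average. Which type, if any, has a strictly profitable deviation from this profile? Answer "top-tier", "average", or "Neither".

The prime location pays 25; the cheap location pays 19.
top-tier: assigned the prime location, nets 25 − 3 = 22; deviating to the cheap location nets 19.
average: assigned the cheap location, nets 19; deviating to the prime location nets 25 − 17 = 8.
Both types strictly prefer their assigned action; no profitable deviation.

Neither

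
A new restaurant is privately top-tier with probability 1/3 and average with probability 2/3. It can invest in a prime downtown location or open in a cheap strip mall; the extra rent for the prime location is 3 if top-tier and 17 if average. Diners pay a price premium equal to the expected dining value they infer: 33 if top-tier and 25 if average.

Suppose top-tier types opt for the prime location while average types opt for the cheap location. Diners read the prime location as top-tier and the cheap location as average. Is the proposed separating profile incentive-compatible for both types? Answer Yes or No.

Under these beliefs, the prime location earns price premium 33 and the cheap location earns price premium 25.
top-tier: the prime location nets 33 − 3 = 30; the cheap location nets 25. top-tier prefers the prime location.
average: the prime location nets 33 − 17 = 16; the cheap location nets 25. average prefers the cheap location.
Neither type deviates, so the separating profile is an equilibrium.

Yes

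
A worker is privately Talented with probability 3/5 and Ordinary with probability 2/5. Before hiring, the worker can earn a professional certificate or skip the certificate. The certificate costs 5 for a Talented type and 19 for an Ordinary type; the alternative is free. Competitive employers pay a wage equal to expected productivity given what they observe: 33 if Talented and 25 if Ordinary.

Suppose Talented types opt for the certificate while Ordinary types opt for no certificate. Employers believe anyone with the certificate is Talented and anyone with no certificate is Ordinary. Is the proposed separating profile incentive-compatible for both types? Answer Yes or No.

Yes

Under these beliefs, the certificate earns wage 33 and no certificate earns wage 25.
Talented: the certificate nets 33 − 5 = 28; no certificate nets 25. Talented prefers the certificate.
Ordinary: the certificate nets 33 − 19 = 14; no certificate nets 25. Ordinary prefers no certificate.
Neither type deviates, so the separating profile is an equilibrium.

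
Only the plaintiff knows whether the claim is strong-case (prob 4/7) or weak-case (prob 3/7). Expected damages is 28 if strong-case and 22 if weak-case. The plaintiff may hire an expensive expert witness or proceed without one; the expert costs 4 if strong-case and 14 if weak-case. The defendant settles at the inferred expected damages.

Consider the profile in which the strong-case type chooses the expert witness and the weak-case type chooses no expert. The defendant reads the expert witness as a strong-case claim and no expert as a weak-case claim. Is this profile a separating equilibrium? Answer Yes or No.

Under these beliefs, the expert witness earns settlement 28 and no expert earns settlement 22.
strong-case: the expert witness nets 28 − 4 = 24; no expert nets 22. strong-case prefers the expert witness.
weak-case: the expert witness nets 28 − 14 = 14; no expert nets 22. weak-case prefers no expert.
Neither type deviates, so the separating profile is an equilibrium.

Yes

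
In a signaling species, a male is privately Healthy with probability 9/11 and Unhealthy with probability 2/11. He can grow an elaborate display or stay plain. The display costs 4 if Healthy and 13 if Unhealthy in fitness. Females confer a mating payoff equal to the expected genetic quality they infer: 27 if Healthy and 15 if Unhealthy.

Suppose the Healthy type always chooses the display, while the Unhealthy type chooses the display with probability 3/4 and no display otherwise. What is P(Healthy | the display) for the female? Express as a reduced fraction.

P(the display) = (9/11)·1 + (2/11)·(3/4) = 21/22.
By Bayes' rule, P(Healthy | the display) = (9/11) / (21/22) = 6/7.

6/7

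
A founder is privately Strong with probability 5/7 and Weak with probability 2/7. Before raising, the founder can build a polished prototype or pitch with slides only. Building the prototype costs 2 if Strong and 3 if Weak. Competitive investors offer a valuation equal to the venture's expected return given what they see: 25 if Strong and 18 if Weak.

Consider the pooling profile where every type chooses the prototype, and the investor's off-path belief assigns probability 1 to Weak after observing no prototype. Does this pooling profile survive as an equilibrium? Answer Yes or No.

On path, the investor holds the prior and pays 5/7·25 + 2/7·18 = 23. Off path (no prototype), believing Weak, it pays 18.
Strong: the prototype nets 23 − 2 = 21; no prototype nets 18. Strong stays.
Weak: the prototype nets 23 − 3 = 20; no prototype nets 18. Weak stays.
No type deviates, so pooling is sustained.

Yes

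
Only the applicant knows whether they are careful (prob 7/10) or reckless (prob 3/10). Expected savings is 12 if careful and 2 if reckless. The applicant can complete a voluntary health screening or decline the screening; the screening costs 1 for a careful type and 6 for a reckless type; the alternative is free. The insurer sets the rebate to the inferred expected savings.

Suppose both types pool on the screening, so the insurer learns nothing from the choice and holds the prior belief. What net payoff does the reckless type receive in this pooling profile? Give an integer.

3

Pooled rebate = 7/10·12 + 3/10·2 = 9.
reckless pays cost 6 for the screening, so net payoff = 9 − 6 = 3.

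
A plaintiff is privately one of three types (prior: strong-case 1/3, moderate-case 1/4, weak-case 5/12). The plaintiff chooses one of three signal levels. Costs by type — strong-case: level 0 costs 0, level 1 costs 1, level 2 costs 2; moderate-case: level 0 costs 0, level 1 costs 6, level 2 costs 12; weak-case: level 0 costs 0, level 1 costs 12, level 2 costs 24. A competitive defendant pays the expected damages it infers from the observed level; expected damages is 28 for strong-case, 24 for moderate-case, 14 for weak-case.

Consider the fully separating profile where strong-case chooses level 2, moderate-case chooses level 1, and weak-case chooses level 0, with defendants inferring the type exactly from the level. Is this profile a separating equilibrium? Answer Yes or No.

Separating settlements: level 2 → 28, level 1 → 24, level 0 → 14.
strong-case (assigned level 2): level 0: 14 − 0 = 14; level 1: 24 − 1 = 23; level 2: 28 − 2 = 26. strong-case stays.
moderate-case (assigned level 1): level 0: 14 − 0 = 14; level 1: 24 − 6 = 18; level 2: 28 − 12 = 16. moderate-case stays.
weak-case (assigned level 0): level 0: 14 − 0 = 14; level 1: 24 − 12 = 12; level 2: 28 − 24 = 4. weak-case stays.
Every type prefers its assigned level; separation holds.

Yes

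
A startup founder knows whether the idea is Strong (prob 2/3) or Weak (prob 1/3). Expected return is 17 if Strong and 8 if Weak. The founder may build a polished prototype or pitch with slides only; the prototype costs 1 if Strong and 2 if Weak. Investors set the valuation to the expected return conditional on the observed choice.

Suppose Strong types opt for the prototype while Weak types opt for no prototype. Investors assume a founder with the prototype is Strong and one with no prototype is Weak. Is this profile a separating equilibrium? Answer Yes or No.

Under these beliefs, the prototype earns valuation 17 and no prototype earns valuation 8.
Strong: the prototype nets 17 − 1 = 16; no prototype nets 8. Strong prefers the prototype.
Weak: the prototype nets 17 − 2 = 15; no prototype nets 8. Weak would deviate to the prototype.
Weak has a profitable deviation, so the profile is not an equilibrium.

No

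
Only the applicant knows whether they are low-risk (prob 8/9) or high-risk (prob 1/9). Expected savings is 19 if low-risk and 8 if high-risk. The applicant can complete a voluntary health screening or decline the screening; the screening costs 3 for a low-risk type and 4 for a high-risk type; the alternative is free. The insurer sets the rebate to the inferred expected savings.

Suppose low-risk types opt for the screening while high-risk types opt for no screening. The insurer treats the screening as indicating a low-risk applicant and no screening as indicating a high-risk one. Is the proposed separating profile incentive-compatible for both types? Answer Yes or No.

No

Under these beliefs, the screening earns rebate 19 and no screening earns rebate 8.
low-risk: the screening nets 19 − 3 = 16; no screening nets 8. low-risk prefers the screening.
high-risk: the screening nets 19 − 4 = 15; no screening nets 8. high-risk would deviate to the screening.
high-risk has a profitable deviation, so the profile is not an equilibrium.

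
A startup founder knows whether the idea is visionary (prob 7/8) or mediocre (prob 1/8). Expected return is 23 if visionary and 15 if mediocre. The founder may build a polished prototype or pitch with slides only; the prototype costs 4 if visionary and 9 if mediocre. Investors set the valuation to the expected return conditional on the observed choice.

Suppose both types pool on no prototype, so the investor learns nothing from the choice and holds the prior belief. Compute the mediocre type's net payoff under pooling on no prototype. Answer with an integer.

Pooled valuation = 7/8·23 + 1/8·15 = 22.
mediocre pays no cost for no prototype, so net payoff = 22.

22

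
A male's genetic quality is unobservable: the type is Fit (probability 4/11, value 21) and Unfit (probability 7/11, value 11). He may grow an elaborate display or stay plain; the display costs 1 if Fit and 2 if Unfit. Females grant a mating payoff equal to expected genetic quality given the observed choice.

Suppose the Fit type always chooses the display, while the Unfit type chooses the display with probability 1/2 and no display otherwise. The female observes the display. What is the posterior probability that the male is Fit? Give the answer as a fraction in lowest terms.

P(the display) = (4/11)·1 + (7/11)·(1/2) = 15/22.
By Bayes' rule, P(Fit | the display) = (4/11) / (15/22) = 8/15.

8/15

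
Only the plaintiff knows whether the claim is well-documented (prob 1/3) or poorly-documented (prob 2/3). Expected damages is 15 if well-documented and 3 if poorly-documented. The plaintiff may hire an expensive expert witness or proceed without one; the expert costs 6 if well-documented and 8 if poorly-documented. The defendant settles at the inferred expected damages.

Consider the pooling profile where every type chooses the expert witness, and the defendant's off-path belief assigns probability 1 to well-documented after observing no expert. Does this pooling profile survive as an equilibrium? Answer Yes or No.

On path, the defendant holds the prior and pays 1/3·15 + 2/3·3 = 7. Off path (no expert), believing well-documented, it pays 15.
well-documented: the expert witness nets 7 − 6 = 1; no expert nets 15. well-documented would deviate.
poorly-documented: the expert witness nets 7 − 8 = -1; no expert nets 15. poorly-documented would deviate.
A type deviates, so pooling fails.

No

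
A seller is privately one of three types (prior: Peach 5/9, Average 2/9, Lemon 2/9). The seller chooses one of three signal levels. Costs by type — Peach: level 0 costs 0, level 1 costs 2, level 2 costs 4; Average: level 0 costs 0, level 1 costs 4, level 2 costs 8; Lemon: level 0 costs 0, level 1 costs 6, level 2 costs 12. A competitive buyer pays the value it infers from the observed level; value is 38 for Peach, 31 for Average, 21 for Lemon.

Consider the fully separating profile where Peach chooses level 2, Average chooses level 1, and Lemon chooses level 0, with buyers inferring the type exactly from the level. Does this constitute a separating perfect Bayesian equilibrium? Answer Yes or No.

Separating prices: level 2 → 38, level 1 → 31, level 0 → 21.
Peach (assigned level 2): level 0: 21 − 0 = 21; level 1: 31 − 2 = 29; level 2: 38 − 4 = 34. Peach stays.
Average (assigned level 1): level 0: 21 − 0 = 21; level 1: 31 − 4 = 27; level 2: 38 − 8 = 30. Average prefers level 2.
Lemon (assigned level 0): level 0: 21 − 0 = 21; level 1: 31 − 6 = 25; level 2: 38 − 12 = 26. Lemon prefers level 2.
At least one type deviates; the separating profile fails.

No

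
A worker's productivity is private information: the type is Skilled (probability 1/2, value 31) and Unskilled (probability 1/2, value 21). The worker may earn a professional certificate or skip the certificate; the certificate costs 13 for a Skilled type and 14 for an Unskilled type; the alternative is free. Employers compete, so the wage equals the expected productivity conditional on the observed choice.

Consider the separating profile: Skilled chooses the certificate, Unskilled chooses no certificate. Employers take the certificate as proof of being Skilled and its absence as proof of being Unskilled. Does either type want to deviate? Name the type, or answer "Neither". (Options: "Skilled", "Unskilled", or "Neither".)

The certificate pays 31; no certificate pays 21.
Skilled: assigned the certificate, nets 31 − 13 = 18; deviating to no certificate nets 21.
Unskilled: assigned no certificate, nets 21; deviating to the certificate nets 31 − 14 = 17.
The Skilled type gains 3 by deviating.

Skilled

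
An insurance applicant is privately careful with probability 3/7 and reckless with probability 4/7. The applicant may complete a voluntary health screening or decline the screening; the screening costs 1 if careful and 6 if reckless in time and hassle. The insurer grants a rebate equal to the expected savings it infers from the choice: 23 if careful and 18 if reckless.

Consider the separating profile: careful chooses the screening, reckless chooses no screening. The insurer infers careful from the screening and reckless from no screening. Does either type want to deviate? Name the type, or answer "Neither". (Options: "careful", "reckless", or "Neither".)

The screening pays 23; no screening pays 18.
careful: assigned the screening, nets 23 − 1 = 22; deviating to no screening nets 18.
reckless: assigned no screening, nets 18; deviating to the screening nets 23 − 6 = 17.
Both types strictly prefer their assigned action; no profitable deviation.

Neither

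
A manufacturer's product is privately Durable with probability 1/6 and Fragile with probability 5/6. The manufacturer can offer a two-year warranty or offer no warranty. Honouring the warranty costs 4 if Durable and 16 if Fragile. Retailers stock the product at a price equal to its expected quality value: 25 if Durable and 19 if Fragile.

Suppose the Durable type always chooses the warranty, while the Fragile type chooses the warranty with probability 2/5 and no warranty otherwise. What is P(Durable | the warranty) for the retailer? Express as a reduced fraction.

P(the warranty) = (1/6)·1 + (5/6)·(2/5) = 1/2.
By Bayes' rule, P(Durable | the warranty) = (1/6) / (1/2) = 1/3.

1/3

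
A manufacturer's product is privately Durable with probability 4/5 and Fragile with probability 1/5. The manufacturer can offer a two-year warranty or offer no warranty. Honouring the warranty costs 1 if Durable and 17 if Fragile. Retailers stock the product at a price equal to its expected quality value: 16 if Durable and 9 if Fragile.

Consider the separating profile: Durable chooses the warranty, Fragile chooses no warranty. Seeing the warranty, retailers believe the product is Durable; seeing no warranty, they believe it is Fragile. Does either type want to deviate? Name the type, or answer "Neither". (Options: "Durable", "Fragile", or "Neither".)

Neither

The warranty pays 16; no warranty pays 9.
Durable: assigned the warranty, nets 16 − 1 = 15; deviating to no warranty nets 9.
Fragile: assigned no warranty, nets 9; deviating to the warranty nets 16 − 17 = -1.
Both types strictly prefer their assigned action; no profitable deviation.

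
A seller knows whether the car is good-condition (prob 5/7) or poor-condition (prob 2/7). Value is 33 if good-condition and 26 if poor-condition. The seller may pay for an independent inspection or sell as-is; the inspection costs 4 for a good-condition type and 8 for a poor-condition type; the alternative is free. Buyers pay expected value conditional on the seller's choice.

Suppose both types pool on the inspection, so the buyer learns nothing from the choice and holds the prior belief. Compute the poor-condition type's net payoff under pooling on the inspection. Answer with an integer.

23

Pooled price = 5/7·33 + 2/7·26 = 31.
poor-condition pays cost 8 for the inspection, so net payoff = 31 − 8 = 23.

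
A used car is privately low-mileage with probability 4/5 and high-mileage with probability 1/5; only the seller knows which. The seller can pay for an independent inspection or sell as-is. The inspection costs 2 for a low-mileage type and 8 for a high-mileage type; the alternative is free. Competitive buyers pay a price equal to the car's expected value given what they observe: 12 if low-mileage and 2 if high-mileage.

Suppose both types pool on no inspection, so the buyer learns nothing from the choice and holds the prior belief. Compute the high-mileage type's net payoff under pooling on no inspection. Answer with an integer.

Pooled price = 4/5·12 + 1/5·2 = 10.
high-mileage pays no cost for no inspection, so net payoff = 10.

10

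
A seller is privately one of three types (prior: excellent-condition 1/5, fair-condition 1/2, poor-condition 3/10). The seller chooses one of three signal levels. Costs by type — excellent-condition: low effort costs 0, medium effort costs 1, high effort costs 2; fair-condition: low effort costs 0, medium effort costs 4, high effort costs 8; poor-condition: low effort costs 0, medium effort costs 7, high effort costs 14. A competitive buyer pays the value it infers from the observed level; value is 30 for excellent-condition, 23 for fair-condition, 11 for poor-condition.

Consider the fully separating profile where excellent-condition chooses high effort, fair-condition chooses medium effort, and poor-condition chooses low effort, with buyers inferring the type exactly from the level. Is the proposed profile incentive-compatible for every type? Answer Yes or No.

No

Separating prices: high effort → 30, medium effort → 23, low effort → 11.
excellent-condition (assigned high effort): low effort: 11 − 0 = 11; medium effort: 23 − 1 = 22; high effort: 30 − 2 = 28. excellent-condition stays.
fair-condition (assigned medium effort): low effort: 11 − 0 = 11; medium effort: 23 − 4 = 19; high effort: 30 − 8 = 22. fair-condition prefers high effort.
poor-condition (assigned low effort): low effort: 11 − 0 = 11; medium effort: 23 − 7 = 16; high effort: 30 − 14 = 16. poor-condition prefers medium effort.
At least one type deviates; the separating profile fails.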